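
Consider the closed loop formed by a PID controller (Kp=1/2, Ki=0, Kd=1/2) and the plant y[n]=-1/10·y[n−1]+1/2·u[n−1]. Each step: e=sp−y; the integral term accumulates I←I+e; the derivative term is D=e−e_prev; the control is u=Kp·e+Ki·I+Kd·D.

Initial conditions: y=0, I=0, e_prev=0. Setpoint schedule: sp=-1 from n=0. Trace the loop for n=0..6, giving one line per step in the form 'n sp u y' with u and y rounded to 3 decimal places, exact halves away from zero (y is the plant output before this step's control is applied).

(exact arithmetic carried between steps; '≈' marks a value shown rounded to 6 d.p. or computed from one; I and e_prev carry over from the previous line; the table rounds u and y to 3 d.p., halves away from zero)
n=0: y=0, sp=-1, e=sp−y=-1; I=-1, D=e−e_prev=-1; u=1/2·(-1)+0·(-1)+1/2·(-1)=-1; next y=-1/10·0+1/2·(-1)=-0.5
n=1: y=-0.5, sp=-1, e=sp−y=-0.5; I=-1.5, D=e−e_prev=0.5; u=1/2·(-0.5)+0·(-1.5)+1/2·0.5=0; next y=-1/10·(-0.5)+1/2·0=0.05
n=2: y=0.05, sp=-1, e=sp−y=-1.05; I=-2.55, D=e−e_prev=-0.55; u=1/2·(-1.05)+0·(-2.55)+1/2·(-0.55)=-0.8; next y=-1/10·0.05+1/2·(-0.8)=-0.405
n=3: y=-0.405, sp=-1, e=sp−y=-0.595; I=-3.145, D=e−e_prev=0.455; u=1/2·(-0.595)+0·(-3.145)+1/2·0.455=-0.07; next y=-1/10·(-0.405)+1/2·(-0.07)=0.0055
n=4: y=0.0055, sp=-1, e=sp−y=-1.0055; I=-4.1505, D=e−e_prev=-0.4105; u=1/2·(-1.0055)+0·(-4.1505)+1/2·(-0.4105)=-0.708; next y=-1/10·0.0055+1/2·(-0.708)=-0.35455
n=5: y=-0.35455, sp=-1, e=sp−y=-0.64545; I=-4.79595, D=e−e_prev=0.36005; u=1/2·(-0.64545)+0·(-4.79595)+1/2·0.36005=-0.1427; next y=-1/10·(-0.35455)+1/2·(-0.1427)=-0.035895
n=6: y=-0.035895, sp=-1, e=sp−y=-0.964105; I=-5.760055, D=e−e_prev=-0.318655; u=1/2·(-0.964105)+0·(-5.760055)+1/2·(-0.318655)=-0.64138; next y=-1/10·(-0.035895)+1/2·(-0.64138)≈-0.317101

0 -1 -1.000 0.000
1 -1 0.000 -0.500
2 -1 -0.800 0.050
3 -1 -0.070 -0.405
4 -1 -0.708 0.006
5 -1 -0.143 -0.355
6 -1 -0.641 -0.036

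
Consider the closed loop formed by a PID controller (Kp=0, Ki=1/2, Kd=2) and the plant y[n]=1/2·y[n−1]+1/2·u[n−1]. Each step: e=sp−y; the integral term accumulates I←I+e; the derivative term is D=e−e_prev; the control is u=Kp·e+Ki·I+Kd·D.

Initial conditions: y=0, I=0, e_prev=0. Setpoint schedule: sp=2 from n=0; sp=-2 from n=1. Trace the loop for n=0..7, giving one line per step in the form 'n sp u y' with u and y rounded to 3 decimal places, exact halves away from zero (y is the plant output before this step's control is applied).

(exact arithmetic carried between steps; '≈' marks a value shown rounded to 6 d.p. or computed from one; I and e_prev carry over from the previous line; the table rounds u and y to 3 d.p., halves away from zero)
n=0: y=0, sp=2, e=sp−y=2; I=2, D=e−e_prev=2; u=0·2+1/2·2+2·2=5; next y=1/2·0+1/2·5=2.5
n=1: y=2.5, sp=-2, e=sp−y=-4.5; I=-2.5, D=e−e_prev=-6.5; u=0·(-4.5)+1/2·(-2.5)+2·(-6.5)=-14.25; next y=1/2·2.5+1/2·(-14.25)=-5.875
n=2: y=-5.875, sp=-2, e=sp−y=3.875; I=1.375, D=e−e_prev=8.375; u=0·3.875+1/2·1.375+2·8.375=17.4375; next y=1/2·(-5.875)+1/2·17.4375=5.78125
n=3: y=5.78125, sp=-2, e=sp−y=-7.78125; I=-6.40625, D=e−e_prev=-11.65625; u=0·(-7.78125)+1/2·(-6.40625)+2·(-11.65625)=-26.515625; next y=1/2·5.78125+1/2·(-26.515625)≈-10.367188
n=4: y≈-10.367188, sp=-2, e=sp−y≈8.367188; I≈1.960938, D=e−e_prev≈16.148438; u=0·8.367188+1/2·1.960938+2·16.148438≈33.277344; next y=1/2·(-10.367188)+1/2·33.277344≈11.455078
n=5: y≈11.455078, sp=-2, e=sp−y≈-13.455078; I≈-11.494141, D=e−e_prev≈-21.822266; u=0·(-13.455078)+1/2·(-11.494141)+2·(-21.822266)≈-49.391602; next y=1/2·11.455078+1/2·(-49.391602)≈-18.968262
n=6: y≈-18.968262, sp=-2, e=sp−y≈16.968262; I≈5.474121, D=e−e_prev≈30.423340; u=0·16.968262+1/2·5.474121+2·30.423340≈63.583740; next y=1/2·(-18.968262)+1/2·63.583740≈22.307739
n=7: y≈22.307739, sp=-2, e=sp−y≈-24.307739; I≈-18.833618, D=e−e_prev≈-41.276001; u=0·(-24.307739)+1/2·(-18.833618)+2·(-41.276001)≈-91.968811; next y=1/2·22.307739+1/2·(-91.968811)≈-34.830536

0 2 5.000 0.000
1 -2 -14.250 2.500
2 -2 17.438 -5.875
3 -2 -26.516 5.781
4 -2 33.277 -10.367
5 -2 -49.392 11.455
6 -2 63.584 -18.968
7 -2 -91.969 22.308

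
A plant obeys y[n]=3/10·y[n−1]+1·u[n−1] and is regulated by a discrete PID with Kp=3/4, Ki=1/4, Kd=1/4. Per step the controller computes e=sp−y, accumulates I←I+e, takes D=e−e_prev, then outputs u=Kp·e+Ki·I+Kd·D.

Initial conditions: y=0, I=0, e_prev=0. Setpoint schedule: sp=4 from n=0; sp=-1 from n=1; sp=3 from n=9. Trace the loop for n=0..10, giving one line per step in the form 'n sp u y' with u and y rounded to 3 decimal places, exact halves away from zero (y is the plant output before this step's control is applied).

0 4 5.000 0.000
1 -1 -7.500 5.000
2 -1 7.250 -6.000
3 -1 -8.563 5.450
4 -1 8.159 -6.928
5 -1 -9.714 6.081
6 -1 9.231 -7.890
7 -1 -10.981 6.864
8 -1 10.474 -8.922
9 3 -7.392 7.798
10 3 10.651 -5.052

(exact arithmetic carried between steps; '≈' marks a value shown rounded to 6 d.p. or computed from one; I and e_prev carry over from the previous line; the table rounds u and y to 3 d.p., halves away from zero)
n=0: y=0, sp=4, e=sp−y=4; I=4, D=e−e_prev=4; u=3/4·4+1/4·4+1/4·4=5; next y=3/10·0+1·5=5
n=1: y=5, sp=-1, e=sp−y=-6; I=-2, D=e−e_prev=-10; u=3/4·(-6)+1/4·(-2)+1/4·(-10)=-7.5; next y=3/10·5+1·(-7.5)=-6
n=2: y=-6, sp=-1, e=sp−y=5; I=3, D=e−e_prev=11; u=3/4·5+1/4·3+1/4·11=7.25; next y=3/10·(-6)+1·7.25=5.45
n=3: y=5.45, sp=-1, e=sp−y=-6.45; I=-3.45, D=e−e_prev=-11.45; u=3/4·(-6.45)+1/4·(-3.45)+1/4·(-11.45)=-8.5625; next y=3/10·5.45+1·(-8.5625)=-6.9275
n=4: y=-6.9275, sp=-1, e=sp−y=5.9275; I=2.4775, D=e−e_prev=12.3775; u=3/4·5.9275+1/4·2.4775+1/4·12.3775=8.159375; next y=3/10·(-6.9275)+1·8.159375=6.081125
n=5: y=6.081125, sp=-1, e=sp−y=-7.081125; I=-4.603625, D=e−e_prev=-13.008625; u=3/4·(-7.081125)+1/4·(-4.603625)+1/4·(-13.008625)≈-9.713906; next y=3/10·6.081125+1·(-9.713906)≈-7.889569
n=6: y≈-7.889569, sp=-1, e=sp−y≈6.889569; I≈2.285944, D=e−e_prev≈13.970694; u=3/4·6.889569+1/4·2.285944+1/4·13.970694≈9.231336; next y=3/10·(-7.889569)+1·9.231336≈6.864465
n=7: y≈6.864465, sp=-1, e=sp−y≈-7.864465; I≈-5.578522, D=e−e_prev≈-14.754034; u=3/4·(-7.864465)+1/4·(-5.578522)+1/4·(-14.754034)≈-10.981488; next y=3/10·6.864465+1·(-10.981488)≈-8.922148
n=8: y≈-8.922148, sp=-1, e=sp−y≈7.922148; I≈2.343627, D=e−e_prev≈15.786614; u=3/4·7.922148+1/4·2.343627+1/4·15.786614≈10.474171; next y=3/10·(-8.922148)+1·10.474171≈7.797527
n=9: y≈7.797527, sp=3, e=sp−y≈-4.797527; I≈-2.453900, D=e−e_prev≈-12.719675; u=3/4·(-4.797527)+1/4·(-2.453900)+1/4·(-12.719675)≈-7.391539; next y=3/10·7.797527+1·(-7.391539)≈-5.052281
n=10: y≈-5.052281, sp=3, e=sp−y≈8.052281; I≈5.598381, D=e−e_prev≈12.849808; u=3/4·8.052281+1/4·5.598381+1/4·12.849808≈10.651258; next y=3/10·(-5.052281)+1·10.651258≈9.135574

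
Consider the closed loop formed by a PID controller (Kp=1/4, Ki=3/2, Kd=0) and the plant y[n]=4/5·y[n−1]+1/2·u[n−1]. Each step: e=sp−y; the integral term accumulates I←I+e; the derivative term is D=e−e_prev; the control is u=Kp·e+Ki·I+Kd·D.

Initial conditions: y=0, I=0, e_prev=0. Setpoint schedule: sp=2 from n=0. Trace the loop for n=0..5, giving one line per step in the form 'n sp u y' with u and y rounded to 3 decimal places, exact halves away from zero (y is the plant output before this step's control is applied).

0 2 3.500 0.000
1 2 3.438 1.750
2 2 1.417 3.119
3 2 -0.409 3.204
4 2 -0.735 2.358
5 2 0.196 1.519

(exact arithmetic carried between steps; '≈' marks a value shown rounded to 6 d.p. or computed from one; I and e_prev carry over from the previous line; the table rounds u and y to 3 d.p., halves away from zero)
n=0: y=0, sp=2, e=sp−y=2; I=2, D=e−e_prev=2; u=1/4·2+3/2·2+0·2=3.5; next y=4/5·0+1/2·3.5=1.75
n=1: y=1.75, sp=2, e=sp−y=0.25; I=2.25, D=e−e_prev=-1.75; u=1/4·0.25+3/2·2.25+0·(-1.75)=3.4375; next y=4/5·1.75+1/2·3.4375=3.11875
n=2: y=3.11875, sp=2, e=sp−y=-1.11875; I=1.13125, D=e−e_prev=-1.36875; u=1/4·(-1.11875)+3/2·1.13125+0·(-1.36875)≈1.417188; next y=4/5·3.11875+1/2·1.417188≈3.203594
n=3: y≈3.203594, sp=2, e=sp−y≈-1.203594; I≈-0.072344, D=e−e_prev≈-0.084844; u=1/4·(-1.203594)+3/2·(-0.072344)+0·(-0.084844)≈-0.409414; next y=4/5·3.203594+1/2·(-0.409414)≈2.358168
n=4: y≈2.358168, sp=2, e=sp−y≈-0.358168; I≈-0.430512, D=e−e_prev≈0.845426; u=1/4·(-0.358168)+3/2·(-0.430512)+0·0.845426≈-0.735310; next y=4/5·2.358168+1/2·(-0.735310)≈1.518880
n=5: y≈1.518880, sp=2, e=sp−y≈0.481120; I≈0.050609, D=e−e_prev≈0.839288; u=1/4·0.481120+3/2·0.050609+0·0.839288≈0.196193; next y=4/5·1.518880+1/2·0.196193≈1.313200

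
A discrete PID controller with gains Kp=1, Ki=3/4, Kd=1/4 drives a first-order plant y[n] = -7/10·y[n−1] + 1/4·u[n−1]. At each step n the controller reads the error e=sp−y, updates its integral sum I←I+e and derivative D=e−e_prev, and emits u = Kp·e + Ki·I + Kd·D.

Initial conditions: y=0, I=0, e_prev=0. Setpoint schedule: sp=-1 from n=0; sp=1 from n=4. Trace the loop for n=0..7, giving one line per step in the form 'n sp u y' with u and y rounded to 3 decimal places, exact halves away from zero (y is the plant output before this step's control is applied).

0 -1 -2.000 0.000
1 -1 -1.500 -0.500
2 -1 -2.950 -0.025
3 -1 -2.173 -0.720
4 1 0.082 -0.039
5 1 0.358 0.048
6 1 1.077 0.056
7 1 1.439 0.230

(exact arithmetic carried between steps; '≈' marks a value shown rounded to 6 d.p. or computed from one; I and e_prev carry over from the previous line; the table rounds u and y to 3 d.p., halves away from zero)
n=0: y=0, sp=-1, e=sp−y=-1; I=-1, D=e−e_prev=-1; u=1·(-1)+3/4·(-1)+1/4·(-1)=-2; next y=-7/10·0+1/4·(-2)=-0.5
n=1: y=-0.5, sp=-1, e=sp−y=-0.5; I=-1.5, D=e−e_prev=0.5; u=1·(-0.5)+3/4·(-1.5)+1/4·0.5=-1.5; next y=-7/10·(-0.5)+1/4·(-1.5)=-0.025
n=2: y=-0.025, sp=-1, e=sp−y=-0.975; I=-2.475, D=e−e_prev=-0.475; u=1·(-0.975)+3/4·(-2.475)+1/4·(-0.475)=-2.95; next y=-7/10·(-0.025)+1/4·(-2.95)=-0.72
n=3: y=-0.72, sp=-1, e=sp−y=-0.28; I=-2.755, D=e−e_prev=0.695; u=1·(-0.28)+3/4·(-2.755)+1/4·0.695=-2.1725; next y=-7/10·(-0.72)+1/4·(-2.1725)=-0.039125
n=4: y=-0.039125, sp=1, e=sp−y=1.039125; I=-1.715875, D=e−e_prev=1.319125; u=1·1.039125+3/4·(-1.715875)+1/4·1.319125=0.082; next y=-7/10·(-0.039125)+1/4·0.082≈0.047888
n=5: y≈0.047888, sp=1, e=sp−y≈0.952113; I≈-0.763763, D=e−e_prev≈-0.087013; u=1·0.952113+3/4·(-0.763763)+1/4·(-0.087013)≈0.357538; next y=-7/10·0.047888+1/4·0.357538≈0.055863
n=6: y≈0.055863, sp=1, e=sp−y≈0.944137; I≈0.180374, D=e−e_prev≈-0.007976; u=1·0.944137+3/4·0.180374+1/4·(-0.007976)≈1.077424; next y=-7/10·0.055863+1/4·1.077424≈0.230252
n=7: y≈0.230252, sp=1, e=sp−y≈0.769748; I≈0.950123, D=e−e_prev≈-0.174389; u=1·0.769748+3/4·0.950123+1/4·(-0.174389)≈1.438743; next y=-7/10·0.230252+1/4·1.438743≈0.198510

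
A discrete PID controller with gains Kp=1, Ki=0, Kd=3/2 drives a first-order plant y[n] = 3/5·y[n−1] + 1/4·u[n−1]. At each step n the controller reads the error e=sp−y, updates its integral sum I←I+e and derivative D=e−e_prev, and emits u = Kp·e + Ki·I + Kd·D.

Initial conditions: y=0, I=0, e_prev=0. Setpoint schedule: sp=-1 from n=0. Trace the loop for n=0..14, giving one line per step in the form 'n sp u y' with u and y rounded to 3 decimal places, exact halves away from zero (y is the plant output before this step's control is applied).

0 -1 -2.500 0.000
1 -1 0.563 -0.625
2 -1 -1.352 -0.234
3 -1 -0.155 -0.479
4 -1 -0.903 -0.326
5 -1 -0.436 -0.421
6 -1 -0.728 -0.362
7 -1 -0.545 -0.399
8 -1 -0.659 -0.376
9 -1 -0.588 -0.390
10 -1 -0.633 -0.381
11 -1 -0.605 -0.387
12 -1 -0.622 -0.383
13 -1 -0.611 -0.385
14 -1 -0.618 -0.384

(exact arithmetic carried between steps; '≈' marks a value shown rounded to 6 d.p. or computed from one; I and e_prev carry over from the previous line; the table rounds u and y to 3 d.p., halves away from zero)
n=0: y=0, sp=-1, e=sp−y=-1; I=-1, D=e−e_prev=-1; u=1·(-1)+0·(-1)+3/2·(-1)=-2.5; next y=3/5·0+1/4·(-2.5)=-0.625
n=1: y=-0.625, sp=-1, e=sp−y=-0.375; I=-1.375, D=e−e_prev=0.625; u=1·(-0.375)+0·(-1.375)+3/2·0.625=0.5625; next y=3/5·(-0.625)+1/4·0.5625=-0.234375
n=2: y=-0.234375, sp=-1, e=sp−y=-0.765625; I=-2.140625, D=e−e_prev=-0.390625; u=1·(-0.765625)+0·(-2.140625)+3/2·(-0.390625)≈-1.351563; next y=3/5·(-0.234375)+1/4·(-1.351563)≈-0.478516
n=3: y≈-0.478516, sp=-1, e=sp−y≈-0.521484; I≈-2.662109, D=e−e_prev≈0.244141; u=1·(-0.521484)+0·(-2.662109)+3/2·0.244141≈-0.155273; next y=3/5·(-0.478516)+1/4·(-0.155273)≈-0.325928
n=4: y≈-0.325928, sp=-1, e=sp−y≈-0.674072; I≈-3.336182, D=e−e_prev≈-0.152588; u=1·(-0.674072)+0·(-3.336182)+3/2·(-0.152588)≈-0.902954; next y=3/5·(-0.325928)+1/4·(-0.902954)≈-0.421295
n=5: y≈-0.421295, sp=-1, e=sp−y≈-0.578705; I≈-3.914886, D=e−e_prev≈0.095367; u=1·(-0.578705)+0·(-3.914886)+3/2·0.095367≈-0.435654; next y=3/5·(-0.421295)+1/4·(-0.435654)≈-0.361691
n=6: y≈-0.361691, sp=-1, e=sp−y≈-0.638309; I≈-4.553196, D=e−e_prev≈-0.059605; u=1·(-0.638309)+0·(-4.553196)+3/2·(-0.059605)≈-0.727716; next y=3/5·(-0.361691)+1/4·(-0.727716)≈-0.398943
n=7: y≈-0.398943, sp=-1, e=sp−y≈-0.601057; I≈-5.154253, D=e−e_prev≈0.037253; u=1·(-0.601057)+0·(-5.154253)+3/2·0.037253≈-0.545177; next y=3/5·(-0.398943)+1/4·(-0.545177)≈-0.375660
n=8: y≈-0.375660, sp=-1, e=sp−y≈-0.624340; I≈-5.778592, D=e−e_prev≈-0.023283; u=1·(-0.624340)+0·(-5.778592)+3/2·(-0.023283)≈-0.659264; next y=3/5·(-0.375660)+1/4·(-0.659264)≈-0.390212
n=9: y≈-0.390212, sp=-1, e=sp−y≈-0.609788; I≈-6.388380, D=e−e_prev≈0.014552; u=1·(-0.609788)+0·(-6.388380)+3/2·0.014552≈-0.587960; next y=3/5·(-0.390212)+1/4·(-0.587960)≈-0.381117
n=10: y≈-0.381117, sp=-1, e=sp−y≈-0.618883; I≈-7.007263, D=e−e_prev≈-0.009095; u=1·(-0.618883)+0·(-7.007263)+3/2·(-0.009095)≈-0.632525; next y=3/5·(-0.381117)+1/4·(-0.632525)≈-0.386802
n=11: y≈-0.386802, sp=-1, e=sp−y≈-0.613198; I≈-7.620461, D=e−e_prev≈0.005684; u=1·(-0.613198)+0·(-7.620461)+3/2·0.005684≈-0.604672; next y=3/5·(-0.386802)+1/4·(-0.604672)≈-0.383249
n=12: y≈-0.383249, sp=-1, e=sp−y≈-0.616751; I≈-8.237212, D=e−e_prev≈-0.003553; u=1·(-0.616751)+0·(-8.237212)+3/2·(-0.003553)≈-0.622080; next y=3/5·(-0.383249)+1/4·(-0.622080)≈-0.385469
n=13: y≈-0.385469, sp=-1, e=sp−y≈-0.614531; I≈-8.851743, D=e−e_prev≈0.002220; u=1·(-0.614531)+0·(-8.851743)+3/2·0.002220≈-0.611200; next y=3/5·(-0.385469)+1/4·(-0.611200)≈-0.384082
n=14: y≈-0.384082, sp=-1, e=sp−y≈-0.615918; I≈-9.467661, D=e−e_prev≈-0.001388; u=1·(-0.615918)+0·(-9.467661)+3/2·(-0.001388)≈-0.618000; next y=3/5·(-0.384082)+1/4·(-0.618000)≈-0.384949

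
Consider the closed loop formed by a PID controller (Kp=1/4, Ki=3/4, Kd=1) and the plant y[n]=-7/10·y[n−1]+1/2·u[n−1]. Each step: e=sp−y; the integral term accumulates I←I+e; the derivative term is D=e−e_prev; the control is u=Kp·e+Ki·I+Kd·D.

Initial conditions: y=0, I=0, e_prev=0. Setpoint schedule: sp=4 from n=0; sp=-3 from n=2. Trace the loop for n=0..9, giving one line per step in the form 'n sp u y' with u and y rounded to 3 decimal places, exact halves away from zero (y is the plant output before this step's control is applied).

(exact arithmetic carried between steps; '≈' marks a value shown rounded to 6 d.p. or computed from one; I and e_prev carry over from the previous line; the table rounds u and y to 3 d.p., halves away from zero)
n=0: y=0, sp=4, e=sp−y=4; I=4, D=e−e_prev=4; u=1/4·4+3/4·4+1·4=8; next y=-7/10·0+1/2·8=4
n=1: y=4, sp=4, e=sp−y=0; I=4, D=e−e_prev=-4; u=1/4·0+3/4·4+1·(-4)=-1; next y=-7/10·4+1/2·(-1)=-3.3
n=2: y=-3.3, sp=-3, e=sp−y=0.3; I=4.3, D=e−e_prev=0.3; u=1/4·0.3+3/4·4.3+1·0.3=3.6; next y=-7/10·(-3.3)+1/2·3.6=4.11
n=3: y=4.11, sp=-3, e=sp−y=-7.11; I=-2.81, D=e−e_prev=-7.41; u=1/4·(-7.11)+3/4·(-2.81)+1·(-7.41)=-11.295; next y=-7/10·4.11+1/2·(-11.295)=-8.5245
n=4: y=-8.5245, sp=-3, e=sp−y=5.5245; I=2.7145, D=e−e_prev=12.6345; u=1/4·5.5245+3/4·2.7145+1·12.6345=16.0515; next y=-7/10·(-8.5245)+1/2·16.0515=13.9929
n=5: y=13.9929, sp=-3, e=sp−y=-16.9929; I=-14.2784, D=e−e_prev=-22.5174; u=1/4·(-16.9929)+3/4·(-14.2784)+1·(-22.5174)=-37.474425; next y=-7/10·13.9929+1/2·(-37.474425)≈-28.532243
n=6: y≈-28.532243, sp=-3, e=sp−y≈25.532243; I≈11.253843, D=e−e_prev≈42.525143; u=1/4·25.532243+3/4·11.253843+1·42.525143≈57.348585; next y=-7/10·(-28.532243)+1/2·57.348585≈48.646862
n=7: y≈48.646862, sp=-3, e=sp−y≈-51.646862; I≈-40.393020, D=e−e_prev≈-77.179105; u=1/4·(-51.646862)+3/4·(-40.393020)+1·(-77.179105)≈-120.385585; next y=-7/10·48.646862+1/2·(-120.385585)≈-94.245596
n=8: y≈-94.245596, sp=-3, e=sp−y≈91.245596; I≈50.852576, D=e−e_prev≈142.892458; u=1/4·91.245596+3/4·50.852576+1·142.892458≈203.843290; next y=-7/10·(-94.245596)+1/2·203.843290≈167.893562
n=9: y≈167.893562, sp=-3, e=sp−y≈-170.893562; I≈-120.040986, D=e−e_prev≈-262.139158; u=1/4·(-170.893562)+3/4·(-120.040986)+1·(-262.139158)≈-394.893288; next y=-7/10·167.893562+1/2·(-394.893288)≈-314.972138

0 4 8.000 0.000
1 4 -1.000 4.000
2 -3 3.600 -3.300
3 -3 -11.295 4.110
4 -3 16.052 -8.525
5 -3 -37.474 13.993
6 -3 57.349 -28.532
7 -3 -120.386 48.647
8 -3 203.843 -94.246
9 -3 -394.893 167.894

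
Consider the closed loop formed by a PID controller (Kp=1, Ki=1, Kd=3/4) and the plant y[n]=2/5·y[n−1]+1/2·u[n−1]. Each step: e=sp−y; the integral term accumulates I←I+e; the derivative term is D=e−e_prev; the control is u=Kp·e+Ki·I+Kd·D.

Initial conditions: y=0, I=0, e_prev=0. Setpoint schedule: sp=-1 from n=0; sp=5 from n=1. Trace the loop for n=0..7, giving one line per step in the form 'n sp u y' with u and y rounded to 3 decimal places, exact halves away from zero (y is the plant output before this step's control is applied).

(exact arithmetic carried between steps; '≈' marks a value shown rounded to 6 d.p. or computed from one; I and e_prev carry over from the previous line; the table rounds u and y to 3 d.p., halves away from zero)
n=0: y=0, sp=-1, e=sp−y=-1; I=-1, D=e−e_prev=-1; u=1·(-1)+1·(-1)+3/4·(-1)=-2.75; next y=2/5·0+1/2·(-2.75)=-1.375
n=1: y=-1.375, sp=5, e=sp−y=6.375; I=5.375, D=e−e_prev=7.375; u=1·6.375+1·5.375+3/4·7.375=17.28125; next y=2/5·(-1.375)+1/2·17.28125=8.090625
n=2: y=8.090625, sp=5, e=sp−y=-3.090625; I=2.284375, D=e−e_prev=-9.465625; u=1·(-3.090625)+1·2.284375+3/4·(-9.465625)≈-7.905469; next y=2/5·8.090625+1/2·(-7.905469)≈-0.716484
n=3: y≈-0.716484, sp=5, e=sp−y≈5.716484; I≈8.000859, D=e−e_prev≈8.807109; u=1·5.716484+1·8.000859+3/4·8.807109≈20.322676; next y=2/5·(-0.716484)+1/2·20.322676≈9.874744
n=4: y≈9.874744, sp=5, e=sp−y≈-4.874744; I≈3.126115, D=e−e_prev≈-10.591229; u=1·(-4.874744)+1·3.126115+3/4·(-10.591229)≈-9.692050; next y=2/5·9.874744+1/2·(-9.692050)≈-0.896127
n=5: y≈-0.896127, sp=5, e=sp−y≈5.896127; I≈9.022243, D=e−e_prev≈10.770872; u=1·5.896127+1·9.022243+3/4·10.770872≈22.996524; next y=2/5·(-0.896127)+1/2·22.996524≈11.139811
n=6: y≈11.139811, sp=5, e=sp−y≈-6.139811; I≈2.882432, D=e−e_prev≈-12.035938; u=1·(-6.139811)+1·2.882432+3/4·(-12.035938)≈-12.284333; next y=2/5·11.139811+1/2·(-12.284333)≈-1.686242
n=7: y≈-1.686242, sp=5, e=sp−y≈6.686242; I≈9.568674, D=e−e_prev≈12.826053; u=1·6.686242+1·9.568674+3/4·12.826053≈25.874456; next y=2/5·(-1.686242)+1/2·25.874456≈12.262731

0 -1 -2.750 0.000
1 5 17.281 -1.375
2 5 -7.905 8.091
3 5 20.323 -0.716
4 5 -9.692 9.875
5 5 22.997 -0.896
6 5 -12.284 11.140
7 5 25.874 -1.686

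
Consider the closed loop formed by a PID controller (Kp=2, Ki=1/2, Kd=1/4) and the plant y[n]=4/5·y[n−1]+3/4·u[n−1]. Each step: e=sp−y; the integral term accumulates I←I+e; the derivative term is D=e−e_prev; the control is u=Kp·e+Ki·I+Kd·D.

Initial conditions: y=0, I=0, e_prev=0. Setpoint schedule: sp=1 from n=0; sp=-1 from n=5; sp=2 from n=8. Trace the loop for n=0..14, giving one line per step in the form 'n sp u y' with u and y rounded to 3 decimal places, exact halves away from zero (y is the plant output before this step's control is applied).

(exact arithmetic carried between steps; '≈' marks a value shown rounded to 6 d.p. or computed from one; I and e_prev carry over from the previous line; the table rounds u and y to 3 d.p., halves away from zero)
n=0: y=0, sp=1, e=sp−y=1; I=1, D=e−e_prev=1; u=2·1+1/2·1+1/4·1=2.75; next y=4/5·0+3/4·2.75=2.0625
n=1: y=2.0625, sp=1, e=sp−y=-1.0625; I=-0.0625, D=e−e_prev=-2.0625; u=2·(-1.0625)+1/2·(-0.0625)+1/4·(-2.0625)=-2.671875; next y=4/5·2.0625+3/4·(-2.671875)≈-0.353906
n=2: y≈-0.353906, sp=1, e=sp−y≈1.353906; I≈1.291406, D=e−e_prev≈2.416406; u=2·1.353906+1/2·1.291406+1/4·2.416406≈3.957617; next y=4/5·(-0.353906)+3/4·3.957617≈2.685088
n=3: y≈2.685088, sp=1, e=sp−y≈-1.685088; I≈-0.393682, D=e−e_prev≈-3.038994; u=2·(-1.685088)+1/2·(-0.393682)+1/4·(-3.038994)≈-4.326765; next y=4/5·2.685088+3/4·(-4.326765)≈-1.097004
n=4: y≈-1.097004, sp=1, e=sp−y≈2.097004; I≈1.703322, D=e−e_prev≈3.782091; u=2·2.097004+1/2·1.703322+1/4·3.782091≈5.991191; next y=4/5·(-1.097004)+3/4·5.991191≈3.615790
n=5: y≈3.615790, sp=-1, e=sp−y≈-4.615790; I≈-2.912468, D=e−e_prev≈-6.712794; u=2·(-4.615790)+1/2·(-2.912468)+1/4·(-6.712794)≈-12.366013; next y=4/5·3.615790+3/4·(-12.366013)≈-6.381878
n=6: y≈-6.381878, sp=-1, e=sp−y≈5.381878; I≈2.469409, D=e−e_prev≈9.997668; u=2·5.381878+1/2·2.469409+1/4·9.997668≈14.497877; next y=4/5·(-6.381878)+3/4·14.497877≈5.767906
n=7: y≈5.767906, sp=-1, e=sp−y≈-6.767906; I≈-4.298496, D=e−e_prev≈-12.149783; u=2·(-6.767906)+1/2·(-4.298496)+1/4·(-12.149783)≈-18.722505; next y=4/5·5.767906+3/4·(-18.722505)≈-9.427555
n=8: y≈-9.427555, sp=2, e=sp−y≈11.427555; I≈7.129058, D=e−e_prev≈18.195460; u=2·11.427555+1/2·7.129058+1/4·18.195460≈30.968503; next y=4/5·(-9.427555)+3/4·30.968503≈15.684334
n=9: y≈15.684334, sp=2, e=sp−y≈-13.684334; I≈-6.555276, D=e−e_prev≈-25.111888; u=2·(-13.684334)+1/2·(-6.555276)+1/4·(-25.111888)≈-36.924277; next y=4/5·15.684334+3/4·(-36.924277)≈-15.145741
n=10: y≈-15.145741, sp=2, e=sp−y≈17.145741; I≈10.590465, D=e−e_prev≈30.830075; u=2·17.145741+1/2·10.590465+1/4·30.830075≈47.294233; next y=4/5·(-15.145741)+3/4·47.294233≈23.354082
n=11: y≈23.354082, sp=2, e=sp−y≈-21.354082; I≈-10.763617, D=e−e_prev≈-38.499823; u=2·(-21.354082)+1/2·(-10.763617)+1/4·(-38.499823)≈-57.714929; next y=4/5·23.354082+3/4·(-57.714929)≈-24.602931
n=12: y≈-24.602931, sp=2, e=sp−y≈26.602931; I≈15.839314, D=e−e_prev≈47.957013; u=2·26.602931+1/2·15.839314+1/4·47.957013≈73.114772; next y=4/5·(-24.602931)+3/4·73.114772≈35.153734
n=13: y≈35.153734, sp=2, e=sp−y≈-33.153734; I≈-17.314420, D=e−e_prev≈-59.756665; u=2·(-33.153734)+1/2·(-17.314420)+1/4·(-59.756665)≈-89.903845; next y=4/5·35.153734+3/4·(-89.903845)≈-39.304896
n=14: y≈-39.304896, sp=2, e=sp−y≈41.304896; I≈23.990476, D=e−e_prev≈74.458630; u=2·41.304896+1/2·23.990476+1/4·74.458630≈113.219688; next y=4/5·(-39.304896)+3/4·113.219688≈53.470849

0 1 2.750 0.000
1 1 -2.672 2.063
2 1 3.958 -0.354
3 1 -4.327 2.685
4 1 5.991 -1.097
5 -1 -12.366 3.616
6 -1 14.498 -6.382
7 -1 -18.723 5.768
8 2 30.969 -9.428
9 2 -36.924 15.684
10 2 47.294 -15.146
11 2 -57.715 23.354
12 2 73.115 -24.603
13 2 -89.904 35.154
14 2 113.220 -39.305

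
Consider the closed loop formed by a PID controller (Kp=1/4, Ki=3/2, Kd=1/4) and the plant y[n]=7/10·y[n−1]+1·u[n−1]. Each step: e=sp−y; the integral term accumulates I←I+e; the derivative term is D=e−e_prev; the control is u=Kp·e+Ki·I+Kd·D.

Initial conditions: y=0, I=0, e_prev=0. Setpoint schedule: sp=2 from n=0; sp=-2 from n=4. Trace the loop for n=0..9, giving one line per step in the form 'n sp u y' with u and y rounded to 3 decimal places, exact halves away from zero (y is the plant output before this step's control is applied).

0 2 4.000 0.000
1 2 -1.500 4.000
2 2 1.900 1.300
3 2 -0.745 2.810
4 -2 -6.407 1.222
5 -2 2.910 -5.551
6 -2 -2.607 -0.976
7 -2 1.629 -3.290
8 -2 -2.247 -0.674
9 -2 0.507 -2.718

(exact arithmetic carried between steps; '≈' marks a value shown rounded to 6 d.p. or computed from one; I and e_prev carry over from the previous line; the table rounds u and y to 3 d.p., halves away from zero)
n=0: y=0, sp=2, e=sp−y=2; I=2, D=e−e_prev=2; u=1/4·2+3/2·2+1/4·2=4; next y=7/10·0+1·4=4
n=1: y=4, sp=2, e=sp−y=-2; I=0, D=e−e_prev=-4; u=1/4·(-2)+3/2·0+1/4·(-4)=-1.5; next y=7/10·4+1·(-1.5)=1.3
n=2: y=1.3, sp=2, e=sp−y=0.7; I=0.7, D=e−e_prev=2.7; u=1/4·0.7+3/2·0.7+1/4·2.7=1.9; next y=7/10·1.3+1·1.9=2.81
n=3: y=2.81, sp=2, e=sp−y=-0.81; I=-0.11, D=e−e_prev=-1.51; u=1/4·(-0.81)+3/2·(-0.11)+1/4·(-1.51)=-0.745; next y=7/10·2.81+1·(-0.745)=1.222
n=4: y=1.222, sp=-2, e=sp−y=-3.222; I=-3.332, D=e−e_prev=-2.412; u=1/4·(-3.222)+3/2·(-3.332)+1/4·(-2.412)=-6.4065; next y=7/10·1.222+1·(-6.4065)=-5.5511
n=5: y=-5.5511, sp=-2, e=sp−y=3.5511; I=0.2191, D=e−e_prev=6.7731; u=1/4·3.5511+3/2·0.2191+1/4·6.7731=2.9097; next y=7/10·(-5.5511)+1·2.9097=-0.97607
n=6: y=-0.97607, sp=-2, e=sp−y=-1.02393; I=-0.80483, D=e−e_prev=-4.57503; u=1/4·(-1.02393)+3/2·(-0.80483)+1/4·(-4.57503)=-2.606985; next y=7/10·(-0.97607)+1·(-2.606985)=-3.290234
n=7: y=-3.290234, sp=-2, e=sp−y=1.290234; I=0.485404, D=e−e_prev=2.314164; u=1/4·1.290234+3/2·0.485404+1/4·2.314164≈1.629206; next y=7/10·(-3.290234)+1·1.629206≈-0.673958
n=8: y≈-0.673958, sp=-2, e=sp−y≈-1.326042; I≈-0.840638, D=e−e_prev≈-2.616276; u=1/4·(-1.326042)+3/2·(-0.840638)+1/4·(-2.616276)≈-2.246536; next y=7/10·(-0.673958)+1·(-2.246536)≈-2.718307
n=9: y≈-2.718307, sp=-2, e=sp−y≈0.718307; I≈-0.122331, D=e−e_prev≈2.044348; u=1/4·0.718307+3/2·(-0.122331)+1/4·2.044348≈0.507167; next y=7/10·(-2.718307)+1·0.507167≈-1.395647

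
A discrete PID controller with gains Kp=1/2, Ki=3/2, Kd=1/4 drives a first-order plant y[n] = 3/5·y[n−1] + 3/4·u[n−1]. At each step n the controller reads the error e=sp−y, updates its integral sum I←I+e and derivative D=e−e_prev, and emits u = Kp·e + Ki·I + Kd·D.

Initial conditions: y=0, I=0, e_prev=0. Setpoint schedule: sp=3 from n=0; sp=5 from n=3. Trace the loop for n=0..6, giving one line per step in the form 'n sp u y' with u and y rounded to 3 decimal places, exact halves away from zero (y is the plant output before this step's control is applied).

0 3 6.750 0.000
1 3 -0.891 5.063
2 3 3.340 2.370
3 5 4.608 3.927
4 5 1.865 5.813
5 5 3.202 4.886
6 5 2.135 5.333

(exact arithmetic carried between steps; '≈' marks a value shown rounded to 6 d.p. or computed from one; I and e_prev carry over from the previous line; the table rounds u and y to 3 d.p., halves away from zero)
n=0: y=0, sp=3, e=sp−y=3; I=3, D=e−e_prev=3; u=1/2·3+3/2·3+1/4·3=6.75; next y=3/5·0+3/4·6.75=5.0625
n=1: y=5.0625, sp=3, e=sp−y=-2.0625; I=0.9375, D=e−e_prev=-5.0625; u=1/2·(-2.0625)+3/2·0.9375+1/4·(-5.0625)=-0.890625; next y=3/5·5.0625+3/4·(-0.890625)≈2.369531
n=2: y≈2.369531, sp=3, e=sp−y≈0.630469; I≈1.567969, D=e−e_prev≈2.692969; u=1/2·0.630469+3/2·1.567969+1/4·2.692969≈3.340430; next y=3/5·2.369531+3/4·3.340430≈3.927041
n=3: y≈3.927041, sp=5, e=sp−y≈1.072959; I≈2.640928, D=e−e_prev≈0.442490; u=1/2·1.072959+3/2·2.640928+1/4·0.442490≈4.608494; next y=3/5·3.927041+3/4·4.608494≈5.812595
n=4: y≈5.812595, sp=5, e=sp−y≈-0.812595; I≈1.828333, D=e−e_prev≈-1.885554; u=1/2·(-0.812595)+3/2·1.828333+1/4·(-1.885554)≈1.864813; next y=3/5·5.812595+3/4·1.864813≈4.886167
n=5: y≈4.886167, sp=5, e=sp−y≈0.113833; I≈1.942166, D=e−e_prev≈0.926428; u=1/2·0.113833+3/2·1.942166+1/4·0.926428≈3.201772; next y=3/5·4.886167+3/4·3.201772≈5.333029
n=6: y≈5.333029, sp=5, e=sp−y≈-0.333029; I≈1.609136, D=e−e_prev≈-0.446862; u=1/2·(-0.333029)+3/2·1.609136+1/4·(-0.446862)≈2.135474; next y=3/5·5.333029+3/4·2.135474≈4.801423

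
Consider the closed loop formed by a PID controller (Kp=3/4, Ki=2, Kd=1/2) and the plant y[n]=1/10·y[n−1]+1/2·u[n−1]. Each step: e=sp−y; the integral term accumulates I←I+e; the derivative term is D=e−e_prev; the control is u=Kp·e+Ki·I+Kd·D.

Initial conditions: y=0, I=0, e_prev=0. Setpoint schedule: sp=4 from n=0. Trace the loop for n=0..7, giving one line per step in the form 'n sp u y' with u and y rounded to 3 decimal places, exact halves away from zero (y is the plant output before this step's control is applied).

0 4 13.000 0.000
1 4 -2.125 6.500
2 4 18.591 -0.413
3 4 -7.457 9.254
4 4 26.054 -2.803
5 4 -16.905 12.747
6 4 38.131 -7.178
7 4 -32.434 18.348

(exact arithmetic carried between steps; '≈' marks a value shown rounded to 6 d.p. or computed from one; I and e_prev carry over from the previous line; the table rounds u and y to 3 d.p., halves away from zero)
n=0: y=0, sp=4, e=sp−y=4; I=4, D=e−e_prev=4; u=3/4·4+2·4+1/2·4=13; next y=1/10·0+1/2·13=6.5
n=1: y=6.5, sp=4, e=sp−y=-2.5; I=1.5, D=e−e_prev=-6.5; u=3/4·(-2.5)+2·1.5+1/2·(-6.5)=-2.125; next y=1/10·6.5+1/2·(-2.125)=-0.4125
n=2: y=-0.4125, sp=4, e=sp−y=4.4125; I=5.9125, D=e−e_prev=6.9125; u=3/4·4.4125+2·5.9125+1/2·6.9125=18.590625; next y=1/10·(-0.4125)+1/2·18.590625≈9.254063
n=3: y≈9.254063, sp=4, e=sp−y≈-5.254063; I≈0.658438, D=e−e_prev≈-9.666563; u=3/4·(-5.254063)+2·0.658438+1/2·(-9.666563)≈-7.456953; next y=1/10·9.254063+1/2·(-7.456953)≈-2.803070
n=4: y≈-2.803070, sp=4, e=sp−y≈6.803070; I≈7.461508, D=e−e_prev≈12.057133; u=3/4·6.803070+2·7.461508+1/2·12.057133≈26.053885; next y=1/10·(-2.803070)+1/2·26.053885≈12.746635
n=5: y≈12.746635, sp=4, e=sp−y≈-8.746635; I≈-1.285128, D=e−e_prev≈-15.549706; u=3/4·(-8.746635)+2·(-1.285128)+1/2·(-15.549706)≈-16.905084; next y=1/10·12.746635+1/2·(-16.905084)≈-7.177879
n=6: y≈-7.177879, sp=4, e=sp−y≈11.177879; I≈9.892751, D=e−e_prev≈19.924514; u=3/4·11.177879+2·9.892751+1/2·19.924514≈38.131168; next y=1/10·(-7.177879)+1/2·38.131168≈18.347796
n=7: y≈18.347796, sp=4, e=sp−y≈-14.347796; I≈-4.455045, D=e−e_prev≈-25.525675; u=3/4·(-14.347796)+2·(-4.455045)+1/2·(-25.525675)≈-32.433775; next y=1/10·18.347796+1/2·(-32.433775)≈-14.382108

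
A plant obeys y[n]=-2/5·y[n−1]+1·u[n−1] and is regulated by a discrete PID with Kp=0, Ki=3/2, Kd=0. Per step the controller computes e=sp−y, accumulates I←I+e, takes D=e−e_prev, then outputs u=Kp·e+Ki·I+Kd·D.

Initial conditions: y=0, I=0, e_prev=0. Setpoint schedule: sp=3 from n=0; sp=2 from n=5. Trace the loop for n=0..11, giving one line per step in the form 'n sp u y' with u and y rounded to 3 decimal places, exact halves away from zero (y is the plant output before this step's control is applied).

0 3 4.500 0.000
1 3 2.250 4.500
2 3 6.075 0.450
3 3 1.733 5.895
4 3 7.171 -0.626
5 2 -0.961 7.421
6 2 7.933 -3.929
7 2 -3.324 9.505
8 2 10.365 -7.126
9 2 -6.458 13.215
10 2 14.158 -11.744
11 2 -11.125 18.855

(exact arithmetic carried between steps; '≈' marks a value shown rounded to 6 d.p. or computed from one; I and e_prev carry over from the previous line; the table rounds u and y to 3 d.p., halves away from zero)
n=0: y=0, sp=3, e=sp−y=3; I=3, D=e−e_prev=3; u=0·3+3/2·3+0·3=4.5; next y=-2/5·0+1·4.5=4.5
n=1: y=4.5, sp=3, e=sp−y=-1.5; I=1.5, D=e−e_prev=-4.5; u=0·(-1.5)+3/2·1.5+0·(-4.5)=2.25; next y=-2/5·4.5+1·2.25=0.45
n=2: y=0.45, sp=3, e=sp−y=2.55; I=4.05, D=e−e_prev=4.05; u=0·2.55+3/2·4.05+0·4.05=6.075; next y=-2/5·0.45+1·6.075=5.895
n=3: y=5.895, sp=3, e=sp−y=-2.895; I=1.155, D=e−e_prev=-5.445; u=0·(-2.895)+3/2·1.155+0·(-5.445)=1.7325; next y=-2/5·5.895+1·1.7325=-0.6255
n=4: y=-0.6255, sp=3, e=sp−y=3.6255; I=4.7805, D=e−e_prev=6.5205; u=0·3.6255+3/2·4.7805+0·6.5205=7.17075; next y=-2/5·(-0.6255)+1·7.17075=7.42095
n=5: y=7.42095, sp=2, e=sp−y=-5.42095; I=-0.64045, D=e−e_prev=-9.04645; u=0·(-5.42095)+3/2·(-0.64045)+0·(-9.04645)=-0.960675; next y=-2/5·7.42095+1·(-0.960675)=-3.929055
n=6: y=-3.929055, sp=2, e=sp−y=5.929055; I=5.288605, D=e−e_prev=11.350005; u=0·5.929055+3/2·5.288605+0·11.350005≈7.932908; next y=-2/5·(-3.929055)+1·7.932908≈9.504530
n=7: y≈9.504530, sp=2, e=sp−y≈-7.504530; I≈-2.215925, D=e−e_prev≈-13.433585; u=0·(-7.504530)+3/2·(-2.215925)+0·(-13.433585)≈-3.323887; next y=-2/5·9.504530+1·(-3.323887)≈-7.125699
n=8: y≈-7.125699, sp=2, e=sp−y≈9.125699; I≈6.909774, D=e−e_prev≈16.630228; u=0·9.125699+3/2·6.909774+0·16.630228≈10.364661; next y=-2/5·(-7.125699)+1·10.364661≈13.214940
n=9: y≈13.214940, sp=2, e=sp−y≈-11.214940; I≈-4.305166, D=e−e_prev≈-20.340639; u=0·(-11.214940)+3/2·(-4.305166)+0·(-20.340639)≈-6.457750; next y=-2/5·13.214940+1·(-6.457750)≈-11.743726
n=10: y≈-11.743726, sp=2, e=sp−y≈13.743726; I≈9.438559, D=e−e_prev≈24.958666; u=0·13.743726+3/2·9.438559+0·24.958666≈14.157839; next y=-2/5·(-11.743726)+1·14.157839≈18.855329
n=11: y≈18.855329, sp=2, e=sp−y≈-16.855329; I≈-7.416770, D=e−e_prev≈-30.599055; u=0·(-16.855329)+3/2·(-7.416770)+0·(-30.599055)≈-11.125155; next y=-2/5·18.855329+1·(-11.125155)≈-18.667287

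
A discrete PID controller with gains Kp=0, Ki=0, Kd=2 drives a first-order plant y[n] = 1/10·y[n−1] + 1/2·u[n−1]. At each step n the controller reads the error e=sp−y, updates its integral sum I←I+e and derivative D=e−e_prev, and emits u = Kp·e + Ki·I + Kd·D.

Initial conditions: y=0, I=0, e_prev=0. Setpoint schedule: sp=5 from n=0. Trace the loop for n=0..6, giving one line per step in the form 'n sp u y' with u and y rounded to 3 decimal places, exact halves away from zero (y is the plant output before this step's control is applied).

0 5 10.000 0.000
1 5 -10.000 5.000
2 5 19.000 -4.500
3 5 -27.100 9.050
4 5 43.390 -12.645
5 5 -66.151 20.431
6 5 102.926 -31.032

(exact arithmetic carried between steps; '≈' marks a value shown rounded to 6 d.p. or computed from one; I and e_prev carry over from the previous line; the table rounds u and y to 3 d.p., halves away from zero)
n=0: y=0, sp=5, e=sp−y=5; I=5, D=e−e_prev=5; u=0·5+0·5+2·5=10; next y=1/10·0+1/2·10=5
n=1: y=5, sp=5, e=sp−y=0; I=5, D=e−e_prev=-5; u=0·0+0·5+2·(-5)=-10; next y=1/10·5+1/2·(-10)=-4.5
n=2: y=-4.5, sp=5, e=sp−y=9.5; I=14.5, D=e−e_prev=9.5; u=0·9.5+0·14.5+2·9.5=19; next y=1/10·(-4.5)+1/2·19=9.05
n=3: y=9.05, sp=5, e=sp−y=-4.05; I=10.45, D=e−e_prev=-13.55; u=0·(-4.05)+0·10.45+2·(-13.55)=-27.1; next y=1/10·9.05+1/2·(-27.1)=-12.645
n=4: y=-12.645, sp=5, e=sp−y=17.645; I=28.095, D=e−e_prev=21.695; u=0·17.645+0·28.095+2·21.695=43.39; next y=1/10·(-12.645)+1/2·43.39=20.4305
n=5: y=20.4305, sp=5, e=sp−y=-15.4305; I=12.6645, D=e−e_prev=-33.0755; u=0·(-15.4305)+0·12.6645+2·(-33.0755)=-66.151; next y=1/10·20.4305+1/2·(-66.151)=-31.03245
n=6: y=-31.03245, sp=5, e=sp−y=36.03245; I=48.69695, D=e−e_prev=51.46295; u=0·36.03245+0·48.69695+2·51.46295=102.9259; next y=1/10·(-31.03245)+1/2·102.9259=48.359705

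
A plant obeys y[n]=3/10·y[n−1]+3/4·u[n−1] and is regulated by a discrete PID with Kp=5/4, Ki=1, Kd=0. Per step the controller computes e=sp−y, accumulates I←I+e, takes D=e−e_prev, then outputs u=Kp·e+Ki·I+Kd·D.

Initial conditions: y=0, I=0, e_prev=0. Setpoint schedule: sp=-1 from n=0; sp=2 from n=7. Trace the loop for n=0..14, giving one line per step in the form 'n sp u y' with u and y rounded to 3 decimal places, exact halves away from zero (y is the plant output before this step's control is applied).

0 -1 -2.250 0.000
1 -1 0.547 -1.688
2 -1 -2.346 -0.096
3 -1 0.558 -1.789
4 -1 -2.412 -0.118
5 -1 0.590 -1.844
6 -1 -2.466 -0.111
7 2 7.382 -1.883
8 2 -4.158 4.972
9 2 7.717 -1.627
10 2 -4.241 5.300
11 2 7.963 -1.591
12 2 -4.389 5.495
13 2 8.177 -1.643
14 2 -4.567 5.640

(exact arithmetic carried between steps; '≈' marks a value shown rounded to 6 d.p. or computed from one; I and e_prev carry over from the previous line; the table rounds u and y to 3 d.p., halves away from zero)
n=0: y=0, sp=-1, e=sp−y=-1; I=-1, D=e−e_prev=-1; u=5/4·(-1)+1·(-1)+0·(-1)=-2.25; next y=3/10·0+3/4·(-2.25)=-1.6875
n=1: y=-1.6875, sp=-1, e=sp−y=0.6875; I=-0.3125, D=e−e_prev=1.6875; u=5/4·0.6875+1·(-0.3125)+0·1.6875=0.546875; next y=3/10·(-1.6875)+3/4·0.546875≈-0.096094
n=2: y≈-0.096094, sp=-1, e=sp−y≈-0.903906; I≈-1.216406, D=e−e_prev≈-1.591406; u=5/4·(-0.903906)+1·(-1.216406)+0·(-1.591406)≈-2.346289; next y=3/10·(-0.096094)+3/4·(-2.346289)≈-1.788545
n=3: y≈-1.788545, sp=-1, e=sp−y≈0.788545; I≈-0.427861, D=e−e_prev≈1.692451; u=5/4·0.788545+1·(-0.427861)+0·1.692451≈0.557820; next y=3/10·(-1.788545)+3/4·0.557820≈-0.118199
n=4: y≈-0.118199, sp=-1, e=sp−y≈-0.881801; I≈-1.309663, D=e−e_prev≈-1.670346; u=5/4·(-0.881801)+1·(-1.309663)+0·(-1.670346)≈-2.411914; next y=3/10·(-0.118199)+3/4·(-2.411914)≈-1.844395
n=5: y≈-1.844395, sp=-1, e=sp−y≈0.844395; I≈-0.465267, D=e−e_prev≈1.726197; u=5/4·0.844395+1·(-0.465267)+0·1.726197≈0.590227; next y=3/10·(-1.844395)+3/4·0.590227≈-0.110648
n=6: y≈-0.110648, sp=-1, e=sp−y≈-0.889352; I≈-1.354619, D=e−e_prev≈-1.733747; u=5/4·(-0.889352)+1·(-1.354619)+0·(-1.733747)≈-2.466308; next y=3/10·(-0.110648)+3/4·(-2.466308)≈-1.882926
n=7: y≈-1.882926, sp=2, e=sp−y≈3.882926; I≈2.528307, D=e−e_prev≈4.772277; u=5/4·3.882926+1·2.528307+0·4.772277≈7.381964; next y=3/10·(-1.882926)+3/4·7.381964≈4.971595
n=8: y≈4.971595, sp=2, e=sp−y≈-2.971595; I≈-0.443288, D=e−e_prev≈-6.854521; u=5/4·(-2.971595)+1·(-0.443288)+0·(-6.854521)≈-4.157783; next y=3/10·4.971595+3/4·(-4.157783)≈-1.626858
n=9: y≈-1.626858, sp=2, e=sp−y≈3.626858; I≈3.183570, D=e−e_prev≈6.598454; u=5/4·3.626858+1·3.183570+0·6.598454≈7.717143; next y=3/10·(-1.626858)+3/4·7.717143≈5.299800
n=10: y≈5.299800, sp=2, e=sp−y≈-3.299800; I≈-0.116230, D=e−e_prev≈-6.926658; u=5/4·(-3.299800)+1·(-0.116230)+0·(-6.926658)≈-4.240979; next y=3/10·5.299800+3/4·(-4.240979)≈-1.590795
n=11: y≈-1.590795, sp=2, e=sp−y≈3.590795; I≈3.474565, D=e−e_prev≈6.890594; u=5/4·3.590795+1·3.474565+0·6.890594≈7.963058; next y=3/10·(-1.590795)+3/4·7.963058≈5.495055
n=12: y≈5.495055, sp=2, e=sp−y≈-3.495055; I≈-0.020490, D=e−e_prev≈-7.085850; u=5/4·(-3.495055)+1·(-0.020490)+0·(-7.085850)≈-4.389309; next y=3/10·5.495055+3/4·(-4.389309)≈-1.643466
n=13: y≈-1.643466, sp=2, e=sp−y≈3.643466; I≈3.622975, D=e−e_prev≈7.138521; u=5/4·3.643466+1·3.622975+0·7.138521≈8.177307; next y=3/10·(-1.643466)+3/4·8.177307≈5.639941
n=14: y≈5.639941, sp=2, e=sp−y≈-3.639941; I≈-0.016965, D=e−e_prev≈-7.283406; u=5/4·(-3.639941)+1·(-0.016965)+0·(-7.283406)≈-4.566891; next y=3/10·5.639941+3/4·(-4.566891)≈-1.733186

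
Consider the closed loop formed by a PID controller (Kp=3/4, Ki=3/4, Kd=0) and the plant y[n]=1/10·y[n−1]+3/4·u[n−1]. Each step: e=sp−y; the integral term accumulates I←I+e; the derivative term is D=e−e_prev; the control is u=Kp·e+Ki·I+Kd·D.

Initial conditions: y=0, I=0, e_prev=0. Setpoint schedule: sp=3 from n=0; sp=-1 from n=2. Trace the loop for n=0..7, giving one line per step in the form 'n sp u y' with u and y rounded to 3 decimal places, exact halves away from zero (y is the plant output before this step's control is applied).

0 3 4.500 0.000
1 3 1.688 3.375
2 -1 -1.936 1.603
3 -1 0.454 -1.292
4 -1 -1.582 0.211
5 -1 -0.426 -1.165
6 -1 -1.396 -0.436
7 -1 -0.837 -1.090

(exact arithmetic carried between steps; '≈' marks a value shown rounded to 6 d.p. or computed from one; I and e_prev carry over from the previous line; the table rounds u and y to 3 d.p., halves away from zero)
n=0: y=0, sp=3, e=sp−y=3; I=3, D=e−e_prev=3; u=3/4·3+3/4·3+0·3=4.5; next y=1/10·0+3/4·4.5=3.375
n=1: y=3.375, sp=3, e=sp−y=-0.375; I=2.625, D=e−e_prev=-3.375; u=3/4·(-0.375)+3/4·2.625+0·(-3.375)=1.6875; next y=1/10·3.375+3/4·1.6875=1.603125
n=2: y=1.603125, sp=-1, e=sp−y=-2.603125; I=0.021875, D=e−e_prev=-2.228125; u=3/4·(-2.603125)+3/4·0.021875+0·(-2.228125)≈-1.935938; next y=1/10·1.603125+3/4·(-1.935938)≈-1.291641
n=3: y≈-1.291641, sp=-1, e=sp−y≈0.291641; I≈0.313516, D=e−e_prev≈2.894766; u=3/4·0.291641+3/4·0.313516+0·2.894766≈0.453867; next y=1/10·(-1.291641)+3/4·0.453867≈0.211236
n=4: y≈0.211236, sp=-1, e=sp−y≈-1.211236; I≈-0.897721, D=e−e_prev≈-1.502877; u=3/4·(-1.211236)+3/4·(-0.897721)+0·(-1.502877)≈-1.581718; next y=1/10·0.211236+3/4·(-1.581718)≈-1.165165
n=5: y≈-1.165165, sp=-1, e=sp−y≈0.165165; I≈-0.732556, D=e−e_prev≈1.376401; u=3/4·0.165165+3/4·(-0.732556)+0·1.376401≈-0.425543; next y=1/10·(-1.165165)+3/4·(-0.425543)≈-0.435674
n=6: y≈-0.435674, sp=-1, e=sp−y≈-0.564326; I≈-1.296882, D=e−e_prev≈-0.729491; u=3/4·(-0.564326)+3/4·(-1.296882)+0·(-0.729491)≈-1.395906; next y=1/10·(-0.435674)+3/4·(-1.395906)≈-1.090497
n=7: y≈-1.090497, sp=-1, e=sp−y≈0.090497; I≈-1.206385, D=e−e_prev≈0.654823; u=3/4·0.090497+3/4·(-1.206385)+0·0.654823≈-0.836916; next y=1/10·(-1.090497)+3/4·(-0.836916)≈-0.736737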